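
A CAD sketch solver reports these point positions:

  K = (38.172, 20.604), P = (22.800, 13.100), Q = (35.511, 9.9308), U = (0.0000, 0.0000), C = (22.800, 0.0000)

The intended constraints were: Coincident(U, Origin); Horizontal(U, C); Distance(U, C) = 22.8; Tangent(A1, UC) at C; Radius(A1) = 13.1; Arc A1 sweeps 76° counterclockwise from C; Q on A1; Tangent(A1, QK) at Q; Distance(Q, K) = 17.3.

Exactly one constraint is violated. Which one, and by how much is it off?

Distance(Q, K) = 17.3 — off by 6.30.

U = (0.00, 0.00) ✓; U.y = 0.00, C.y = 0.00 ✓; |UC| = 22.80 ✓; ∠(PC, CU) = 90.00° ✓; |PC| = 13.10 ✓; bearing(P→Q) − bearing(P→C) = 76.00° ✓; |PQ| = 13.10 ✓; ∠(PQ, QK) = 90.00° ✓; |QK| = 11.00 ✗.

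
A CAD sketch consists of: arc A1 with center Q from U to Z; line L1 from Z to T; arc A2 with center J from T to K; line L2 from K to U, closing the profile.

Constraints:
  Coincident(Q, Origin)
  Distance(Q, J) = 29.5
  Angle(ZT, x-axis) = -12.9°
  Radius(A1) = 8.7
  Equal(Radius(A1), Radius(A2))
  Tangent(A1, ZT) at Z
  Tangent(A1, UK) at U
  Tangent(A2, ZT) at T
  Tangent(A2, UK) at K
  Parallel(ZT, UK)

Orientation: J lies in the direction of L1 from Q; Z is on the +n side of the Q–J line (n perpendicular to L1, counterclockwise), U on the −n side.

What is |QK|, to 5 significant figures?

30.756

The slot axis is L1's direction at -12.9°, so u = (cos -12.9°, sin -12.9°) = (0.97476, -0.22325) and n = (−sin -12.9°, cos -12.9°) = (0.22325, 0.97476). Q is at the origin and J lies 29.5 along u from Q, so J = 29.5·u = (28.755, -6.5859). Tangency of A1 to both parallel lines with radius 8.7 puts Z and U at Q ± 8.7·n: Z = (1.9423, 8.4804), U = (-1.9423, -8.4804). Equal radii place T and K the same way about J: T = J + 8.7·n = (30.698, 1.8945), K = J − 8.7·n = (26.813, -15.066). Then |QK| = |K − Q| = 30.756.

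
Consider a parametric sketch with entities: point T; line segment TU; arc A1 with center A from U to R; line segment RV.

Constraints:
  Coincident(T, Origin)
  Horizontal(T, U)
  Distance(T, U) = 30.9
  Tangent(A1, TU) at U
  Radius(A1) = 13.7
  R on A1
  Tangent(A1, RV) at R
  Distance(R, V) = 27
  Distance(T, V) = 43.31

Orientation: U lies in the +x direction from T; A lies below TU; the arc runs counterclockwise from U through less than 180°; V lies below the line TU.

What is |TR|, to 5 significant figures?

21.681

T is at the origin; T and U share the same y with |TU| = 30.9 and U on the +x side, so U = (30.900, 0.0000). A1 meets TU tangentially, so AU is at right angles to TU, so A = U + (0, -13.7) = (30.900, -13.700). Since AR ⟂ RV (tangency), |AV| = √(13.7² + 27.0²) = 30.277 regardless of where R sits on A1. So V lies on both circle(T, 43.31) and circle(A, 30.277); the below-TU intersection is V = (16.197, -40.167). R is the foot of the tangent from V: R = (17.210, -13.186).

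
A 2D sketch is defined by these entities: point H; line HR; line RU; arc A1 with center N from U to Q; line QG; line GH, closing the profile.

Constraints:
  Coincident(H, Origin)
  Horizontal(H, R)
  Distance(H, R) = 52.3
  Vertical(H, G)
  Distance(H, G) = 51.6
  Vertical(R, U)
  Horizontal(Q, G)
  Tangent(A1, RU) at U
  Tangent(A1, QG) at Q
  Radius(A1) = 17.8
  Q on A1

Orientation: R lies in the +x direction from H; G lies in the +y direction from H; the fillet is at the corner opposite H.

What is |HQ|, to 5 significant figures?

62.071

H is at the origin; H and R share the same y with |HR| = 52.3 and R on the +x side, so R = (52.300, 0.0000). H and G share the same x with |HG| = 51.6 and G on the +y side, so G = (0.0000, 51.600). The virtual corner opposite H is at (52.300, 51.600). Tangency of A1 to RU means the radius NU is perpendicular to RU and since A1 is tangent to QG there, NQ ⟂ QG, with radius 17.8, so the center N sits 17.8 in from both sides at N = (34.500, 33.800). That places the tangent points at U = (52.300, 33.800) on RU and Q = (34.500, 51.600) on QG. Then |HQ| = |Q − H| = 62.071.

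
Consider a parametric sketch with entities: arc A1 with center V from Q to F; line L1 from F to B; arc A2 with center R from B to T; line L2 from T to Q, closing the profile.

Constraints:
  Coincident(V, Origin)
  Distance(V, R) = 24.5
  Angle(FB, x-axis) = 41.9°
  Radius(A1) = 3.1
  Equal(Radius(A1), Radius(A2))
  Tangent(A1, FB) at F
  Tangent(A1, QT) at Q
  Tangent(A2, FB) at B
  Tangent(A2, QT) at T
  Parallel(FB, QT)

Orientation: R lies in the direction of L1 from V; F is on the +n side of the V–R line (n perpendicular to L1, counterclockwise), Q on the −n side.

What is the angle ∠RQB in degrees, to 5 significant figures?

6.9899°

Tangency of A1 to both parallel lines with radius 3.1 puts F and Q at V ± 3.1·n: F = (-2.0703, 2.3074), Q = (2.0703, -2.3074). Equal radii place B and T the same way about R: B = R + 3.1·n = (16.165, 18.669), T = R − 3.1·n = (20.306, 14.055). Then cos ∠RQB = QR·QB / (|QR||QB|), giving 6.9899°.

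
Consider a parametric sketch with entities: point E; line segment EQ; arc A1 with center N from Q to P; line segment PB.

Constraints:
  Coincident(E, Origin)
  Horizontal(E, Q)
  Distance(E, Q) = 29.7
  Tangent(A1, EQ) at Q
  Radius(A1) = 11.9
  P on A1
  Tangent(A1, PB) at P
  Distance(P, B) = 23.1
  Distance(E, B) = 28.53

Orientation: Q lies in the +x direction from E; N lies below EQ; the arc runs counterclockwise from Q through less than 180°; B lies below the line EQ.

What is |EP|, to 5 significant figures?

20.164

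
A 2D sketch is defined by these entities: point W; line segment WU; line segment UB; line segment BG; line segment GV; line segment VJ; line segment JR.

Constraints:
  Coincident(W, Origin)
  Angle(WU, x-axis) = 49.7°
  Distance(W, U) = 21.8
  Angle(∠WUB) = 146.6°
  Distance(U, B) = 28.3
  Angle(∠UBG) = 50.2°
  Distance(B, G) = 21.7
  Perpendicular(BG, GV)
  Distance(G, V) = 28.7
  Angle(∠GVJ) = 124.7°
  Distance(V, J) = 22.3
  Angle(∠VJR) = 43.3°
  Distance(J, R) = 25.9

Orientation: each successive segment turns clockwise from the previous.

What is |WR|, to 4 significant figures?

32.52

W is at the origin; WU runs at 49.7° with length 21.8, so U = (14.10, 16.63). ∠WUB = 146.6° gives UB at 16.30° from the x-axis; with |UB| = 28.3, B = (41.26, 24.57). ∠UBG = 50.2° gives BG at -113.5° from the x-axis; with |BG| = 21.7, G = (32.61, 4.669). BG ⟂ GV, so GV runs at 156.5°; with |GV| = 28.7, V = (6.290, 16.11). ∠GVJ = 124.7° gives VJ at 101.2° from the x-axis; with |VJ| = 22.3, J = (1.959, 37.99). ∠VJR = 43.3° gives JR at -35.50° from the x-axis; with |JR| = 25.9, R = (23.04, 22.95). Then |WR| = |R − W| = 32.52.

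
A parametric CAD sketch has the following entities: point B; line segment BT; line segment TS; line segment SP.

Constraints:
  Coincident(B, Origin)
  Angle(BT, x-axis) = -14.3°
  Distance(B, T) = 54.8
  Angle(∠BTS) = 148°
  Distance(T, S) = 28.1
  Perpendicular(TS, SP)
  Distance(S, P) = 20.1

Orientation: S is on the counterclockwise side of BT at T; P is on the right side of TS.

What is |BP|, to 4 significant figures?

89.31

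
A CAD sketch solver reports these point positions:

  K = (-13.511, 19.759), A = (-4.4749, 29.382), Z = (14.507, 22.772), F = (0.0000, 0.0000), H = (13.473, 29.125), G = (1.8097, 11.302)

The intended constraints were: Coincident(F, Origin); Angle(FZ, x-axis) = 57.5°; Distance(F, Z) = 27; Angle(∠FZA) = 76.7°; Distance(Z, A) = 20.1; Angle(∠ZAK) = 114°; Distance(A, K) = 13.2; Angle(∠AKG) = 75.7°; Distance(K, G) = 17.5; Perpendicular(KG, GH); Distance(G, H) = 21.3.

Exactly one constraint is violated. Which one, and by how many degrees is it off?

Perpendicular(KG, GH) — off by 4.30°.

F = (0.00, 0.00) ✓; FZ at 57.50° ✓; |FZ| = 27.00 ✓; ∠FZA = 76.70° ✓; |ZA| = 20.10 ✓; ∠ZAK = 114.0° ✓; |AK| = 13.20 ✓; ∠AKG = 75.70° ✓; |KG| = 17.50 ✓; ∠(KG, GH) = 85.70° ✗; |GH| = 21.30 ✓.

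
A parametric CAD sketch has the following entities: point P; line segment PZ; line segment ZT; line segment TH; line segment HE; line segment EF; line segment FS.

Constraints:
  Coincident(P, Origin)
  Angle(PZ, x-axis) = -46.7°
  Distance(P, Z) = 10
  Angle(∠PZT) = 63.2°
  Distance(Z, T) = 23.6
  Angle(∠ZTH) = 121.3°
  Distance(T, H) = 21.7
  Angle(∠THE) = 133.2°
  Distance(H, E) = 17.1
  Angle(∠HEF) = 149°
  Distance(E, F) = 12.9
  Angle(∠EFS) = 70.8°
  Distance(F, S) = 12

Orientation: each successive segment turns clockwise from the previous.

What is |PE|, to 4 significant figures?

36.69

P is at the origin; PZ runs at -46.7° with length 10.0, so Z = (6.858, -7.278). ∠PZT = 63.2° gives ZT at -163.5° from the x-axis; with |ZT| = 23.6, T = (-15.77, -13.98). ∠ZTH = 121.3° gives TH at 137.8° from the x-axis; with |TH| = 21.7, H = (-31.85, 0.5958). ∠THE = 133.2° gives HE at 91.00° from the x-axis; with |HE| = 17.1, E = (-32.14, 17.69). Then |PE| = |E − P| = 36.69.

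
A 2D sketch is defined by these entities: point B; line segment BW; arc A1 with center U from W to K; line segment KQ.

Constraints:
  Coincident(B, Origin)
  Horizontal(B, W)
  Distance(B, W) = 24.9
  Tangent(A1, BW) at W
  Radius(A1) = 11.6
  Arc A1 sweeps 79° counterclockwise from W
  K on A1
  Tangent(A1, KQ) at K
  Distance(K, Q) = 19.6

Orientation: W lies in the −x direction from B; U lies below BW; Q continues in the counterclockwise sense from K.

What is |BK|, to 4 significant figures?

37.48

The tangent condition forces UW to be normal to BW, so U = W + (0, -11.6) = (-24.90, -11.60). On A1, W sits at bearing 90° from U; a 79° counterclockwise sweep puts K at bearing 169°, so K = U + 11.6·(cos 169°, sin 169°) = (-36.29, -9.387). Then |BK| = |K − B| = 37.48.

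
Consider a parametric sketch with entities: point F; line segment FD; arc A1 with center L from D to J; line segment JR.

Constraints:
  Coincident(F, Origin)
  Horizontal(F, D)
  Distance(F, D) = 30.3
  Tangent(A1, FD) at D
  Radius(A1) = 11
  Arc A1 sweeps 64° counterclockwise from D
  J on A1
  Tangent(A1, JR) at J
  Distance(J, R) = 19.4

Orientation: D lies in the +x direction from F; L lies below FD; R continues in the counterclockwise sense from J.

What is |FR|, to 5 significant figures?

26.447

F is at the origin; F and D share the same y with |FD| = 30.3 and D on the +x side, so D = (30.300, 0.0000). A1 meets FD tangentially, so LD is at right angles to FD, so L = D + (0, -11) = (30.300, -11.000). On A1, D sits at bearing 90° from L; a 64° counterclockwise sweep puts J at bearing 154°, so J = L + 11.0·(cos 154°, sin 154°) = (20.413, -6.1779). Tangency of A1 to JR means the radius LJ is perpendicular to JR, so JR runs along (−sin 154°, cos 154°); with |JR| = 19.4, R = (11.909, -23.615). Then |FR| = |R − F| = 26.447.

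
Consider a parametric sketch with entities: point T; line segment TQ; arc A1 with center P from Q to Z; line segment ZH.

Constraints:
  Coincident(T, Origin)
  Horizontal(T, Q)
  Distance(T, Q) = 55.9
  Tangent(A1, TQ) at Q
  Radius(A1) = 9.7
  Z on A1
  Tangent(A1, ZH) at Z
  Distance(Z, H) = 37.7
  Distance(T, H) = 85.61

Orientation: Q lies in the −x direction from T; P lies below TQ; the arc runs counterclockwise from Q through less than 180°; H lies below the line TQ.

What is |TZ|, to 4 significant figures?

65.85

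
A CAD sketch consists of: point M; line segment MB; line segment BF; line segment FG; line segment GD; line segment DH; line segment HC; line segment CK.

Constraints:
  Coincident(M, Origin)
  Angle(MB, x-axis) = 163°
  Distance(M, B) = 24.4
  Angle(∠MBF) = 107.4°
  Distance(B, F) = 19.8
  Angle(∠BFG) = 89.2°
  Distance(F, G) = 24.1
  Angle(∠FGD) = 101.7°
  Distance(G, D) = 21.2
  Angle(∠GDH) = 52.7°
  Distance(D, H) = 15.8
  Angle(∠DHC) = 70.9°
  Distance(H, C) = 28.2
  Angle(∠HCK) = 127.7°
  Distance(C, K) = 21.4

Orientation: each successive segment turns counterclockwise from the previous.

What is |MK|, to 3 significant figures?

43.7

M is at the origin; MB runs at 163.0° with length 24.4, so B = (-23.3, 7.13). ∠MBF = 107.4° gives BF at -124° from the x-axis; with |BF| = 19.8, F = (-34.5, -9.20). ∠BFG = 89.2° gives FG at -33.6° from the x-axis; with |FG| = 24.1, G = (-14.4, -22.5). ∠FGD = 101.7° gives GD at 44.7° from the x-axis; with |GD| = 21.2, D = (0.622, -7.63). ∠GDH = 52.7° gives DH at 172° from the x-axis; with |DH| = 15.8, H = (-15.0, -5.43). ∠DHC = 70.9° gives HC at -78.9° from the x-axis; with |HC| = 28.2, C = (-9.59, -33.1). ∠HCK = 127.7° gives CK at -26.6° from the x-axis; with |CK| = 21.4, K = (9.54, -42.7). Then |MK| = |K − M| = 43.7.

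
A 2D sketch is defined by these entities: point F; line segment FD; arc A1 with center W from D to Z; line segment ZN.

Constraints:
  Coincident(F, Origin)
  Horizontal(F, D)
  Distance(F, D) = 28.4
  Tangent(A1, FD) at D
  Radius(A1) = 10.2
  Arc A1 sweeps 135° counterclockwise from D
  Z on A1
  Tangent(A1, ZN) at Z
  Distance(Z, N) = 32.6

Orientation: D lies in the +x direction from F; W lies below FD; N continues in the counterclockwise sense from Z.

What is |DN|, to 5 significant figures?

43.454

F is at the origin; FD is horizontal with |FD| = 28.4 and D on the +x side, so D = (28.400, 0.0000). Since A1 is tangent to FD there, WD ⟂ FD, so W = D + (0, -10.2) = (28.400, -10.200). On A1, D sits at bearing 90° from W; a 135° counterclockwise sweep puts Z at bearing 225°, so Z = W + 10.2·(cos 225°, sin 225°) = (21.188, -17.412). Since A1 is tangent to ZN there, WZ ⟂ ZN, so ZN runs along (−sin 225°, cos 225°); with |ZN| = 32.6, N = (44.239, -40.464). Then |DN| = |N − D| = 43.454.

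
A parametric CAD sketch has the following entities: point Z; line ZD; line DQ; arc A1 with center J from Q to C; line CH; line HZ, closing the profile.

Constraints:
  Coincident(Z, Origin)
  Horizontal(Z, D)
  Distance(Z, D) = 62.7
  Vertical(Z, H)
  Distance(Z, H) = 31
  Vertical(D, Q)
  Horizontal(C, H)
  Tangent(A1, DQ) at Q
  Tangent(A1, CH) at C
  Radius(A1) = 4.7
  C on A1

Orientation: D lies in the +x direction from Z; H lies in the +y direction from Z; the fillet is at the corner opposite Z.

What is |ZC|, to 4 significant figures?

65.76

The virtual corner opposite Z is at (62.70, 31.00). Since A1 is tangent to DQ there, JQ ⟂ DQ and tangency of A1 to CH means the radius JC is perpendicular to CH, with radius 4.7, so the center J sits 4.7 in from both sides at J = (58.00, 26.30). That places the tangent points at Q = (62.70, 26.30) on DQ and C = (58.00, 31.00) on CH. Then |ZC| = |C − Z| = 65.76.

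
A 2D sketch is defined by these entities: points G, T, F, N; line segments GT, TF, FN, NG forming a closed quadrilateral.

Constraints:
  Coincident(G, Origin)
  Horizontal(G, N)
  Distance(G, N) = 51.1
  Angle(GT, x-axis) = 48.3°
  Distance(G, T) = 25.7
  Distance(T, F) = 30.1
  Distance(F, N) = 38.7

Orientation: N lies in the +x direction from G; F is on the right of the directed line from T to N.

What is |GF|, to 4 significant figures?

17.58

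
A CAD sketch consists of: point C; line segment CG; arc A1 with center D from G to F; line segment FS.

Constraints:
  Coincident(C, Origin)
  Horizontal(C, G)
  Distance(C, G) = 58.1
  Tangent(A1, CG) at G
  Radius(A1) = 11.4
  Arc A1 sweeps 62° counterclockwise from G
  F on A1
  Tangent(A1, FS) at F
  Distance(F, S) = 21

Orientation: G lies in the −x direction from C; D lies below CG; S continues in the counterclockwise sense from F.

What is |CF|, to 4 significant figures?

68.43

Tangency of A1 to CG means the radius DG is perpendicular to CG, so D = G + (0, -11.4) = (-58.10, -11.40). On A1, G sits at bearing 90° from D; a 62° counterclockwise sweep puts F at bearing 152°, so F = D + 11.4·(cos 152°, sin 152°) = (-68.17, -6.048). Then |CF| = |F − C| = 68.43.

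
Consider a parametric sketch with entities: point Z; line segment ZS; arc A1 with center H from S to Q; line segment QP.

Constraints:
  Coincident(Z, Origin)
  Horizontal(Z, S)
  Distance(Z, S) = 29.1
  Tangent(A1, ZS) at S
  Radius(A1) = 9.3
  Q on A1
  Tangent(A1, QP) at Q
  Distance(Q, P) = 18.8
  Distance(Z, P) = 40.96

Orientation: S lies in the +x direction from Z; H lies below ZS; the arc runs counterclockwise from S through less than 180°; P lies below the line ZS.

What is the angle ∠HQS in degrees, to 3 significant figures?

33.8°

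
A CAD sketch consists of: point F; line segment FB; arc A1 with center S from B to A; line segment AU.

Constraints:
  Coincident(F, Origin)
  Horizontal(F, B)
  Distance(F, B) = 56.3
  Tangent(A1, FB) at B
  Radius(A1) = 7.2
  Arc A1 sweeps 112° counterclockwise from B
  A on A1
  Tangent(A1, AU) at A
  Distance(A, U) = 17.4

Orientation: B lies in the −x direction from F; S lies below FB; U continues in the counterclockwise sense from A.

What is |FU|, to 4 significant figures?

62.17

F is at the origin; F and B share the same y with |FB| = 56.3 and B on the −x side, so B = (-56.30, 0.000). The tangent condition forces SB to be normal to FB, so S = B + (0, -7.2) = (-56.30, -7.200). On A1, B sits at bearing 90° from S; a 112° counterclockwise sweep puts A at bearing 202°, so A = S + 7.2·(cos 202°, sin 202°) = (-62.98, -9.897). Tangency of A1 to AU means the radius SA is perpendicular to AU, so AU runs along (−sin 202°, cos 202°); with |AU| = 17.4, U = (-56.46, -26.03). Then |FU| = |U − F| = 62.17.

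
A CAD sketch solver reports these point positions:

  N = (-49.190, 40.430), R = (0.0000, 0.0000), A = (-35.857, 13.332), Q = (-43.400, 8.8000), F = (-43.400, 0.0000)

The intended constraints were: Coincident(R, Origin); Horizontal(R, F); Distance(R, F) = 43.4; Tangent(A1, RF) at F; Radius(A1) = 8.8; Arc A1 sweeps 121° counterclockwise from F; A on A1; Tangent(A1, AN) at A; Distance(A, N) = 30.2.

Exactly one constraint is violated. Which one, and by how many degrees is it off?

Tangent(A1, AN) at A — off by 4.80°.

R = (0.00, 0.00) ✓; R.y = 0.00, F.y = 0.00 ✓; |RF| = 43.40 ✓; ∠(QF, FR) = 90.00° ✓; |QF| = 8.800 ✓; bearing(Q→A) − bearing(Q→F) = 121.0° ✓; |QA| = 8.800 ✓; ∠(QA, AN) = 94.80° ✗; |AN| = 30.20 ✓.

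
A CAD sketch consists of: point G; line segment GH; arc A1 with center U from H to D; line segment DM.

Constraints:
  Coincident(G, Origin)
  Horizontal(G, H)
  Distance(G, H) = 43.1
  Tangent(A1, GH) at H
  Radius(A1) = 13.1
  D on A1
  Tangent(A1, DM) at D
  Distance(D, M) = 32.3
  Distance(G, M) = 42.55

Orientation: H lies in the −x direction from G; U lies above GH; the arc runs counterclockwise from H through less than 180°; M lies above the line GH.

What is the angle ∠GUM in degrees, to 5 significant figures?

62.837°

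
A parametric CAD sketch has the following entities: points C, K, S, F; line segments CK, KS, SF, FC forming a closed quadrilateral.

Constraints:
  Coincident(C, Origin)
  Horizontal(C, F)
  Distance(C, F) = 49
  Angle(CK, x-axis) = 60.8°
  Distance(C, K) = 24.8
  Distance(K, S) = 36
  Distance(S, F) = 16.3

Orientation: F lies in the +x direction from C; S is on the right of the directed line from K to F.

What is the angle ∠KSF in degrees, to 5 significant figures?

103.23°

Checks: |KS| = 36.00 ✓; |SF| = 16.30 ✓.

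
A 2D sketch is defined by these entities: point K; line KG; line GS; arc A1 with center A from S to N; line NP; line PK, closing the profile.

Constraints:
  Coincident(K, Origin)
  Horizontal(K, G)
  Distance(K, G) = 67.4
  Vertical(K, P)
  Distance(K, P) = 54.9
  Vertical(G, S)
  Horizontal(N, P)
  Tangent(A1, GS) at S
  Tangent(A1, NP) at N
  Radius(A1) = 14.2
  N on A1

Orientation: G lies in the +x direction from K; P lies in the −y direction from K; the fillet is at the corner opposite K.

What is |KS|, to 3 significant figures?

78.7

K is at the origin; K and G share the same y with |KG| = 67.4 and G on the +x side, so G = (67.4, 0.00). KP is vertical with |KP| = 54.9 and P on the −y side, so P = (0.00, -54.9). The virtual corner opposite K is at (67.4, -54.9). The tangent condition forces AS to be normal to GS and A1 meets NP tangentially, so AN is at right angles to NP, with radius 14.2, so the center A sits 14.2 in from both sides at A = (53.2, -40.7). That places the tangent points at S = (67.4, -40.7) on GS and N = (53.2, -54.9) on NP. Then |KS| = |S − K| = 78.7.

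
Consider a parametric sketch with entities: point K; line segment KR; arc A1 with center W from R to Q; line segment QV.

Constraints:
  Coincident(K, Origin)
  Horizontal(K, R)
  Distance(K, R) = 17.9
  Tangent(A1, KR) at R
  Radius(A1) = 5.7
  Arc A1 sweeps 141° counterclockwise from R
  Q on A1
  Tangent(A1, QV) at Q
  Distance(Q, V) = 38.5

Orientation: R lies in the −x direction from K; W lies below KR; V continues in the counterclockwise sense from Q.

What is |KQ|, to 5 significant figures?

23.755

Tangency of A1 to KR means the radius WR is perpendicular to KR, so W = R + (0, -5.7) = (-17.900, -5.7000). On A1, R sits at bearing 90° from W; a 141° counterclockwise sweep puts Q at bearing 231°, so Q = W + 5.7·(cos 231°, sin 231°) = (-21.487, -10.130). Then |KQ| = |Q − K| = 23.755.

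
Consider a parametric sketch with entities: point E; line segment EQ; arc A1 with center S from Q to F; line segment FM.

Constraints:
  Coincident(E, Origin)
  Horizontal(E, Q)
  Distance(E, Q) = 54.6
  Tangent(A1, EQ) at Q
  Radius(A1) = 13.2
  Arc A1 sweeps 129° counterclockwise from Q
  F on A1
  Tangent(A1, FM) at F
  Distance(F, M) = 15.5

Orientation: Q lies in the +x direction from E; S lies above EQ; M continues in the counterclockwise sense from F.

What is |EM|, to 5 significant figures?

64.515

E is at the origin; EQ is horizontal with |EQ| = 54.6 and Q on the +x side, so Q = (54.600, 0.0000). Tangency of A1 to EQ means the radius SQ is perpendicular to EQ, so S = Q + (0, 13.2) = (54.600, 13.200). On A1, Q sits at bearing -90° from S; a 129° counterclockwise sweep puts F at bearing 39°, so F = S + 13.2·(cos 39°, sin 39°) = (64.858, 21.507). Since A1 is tangent to FM there, SF ⟂ FM, so FM runs along (−sin 39°, cos 39°); with |FM| = 15.5, M = (55.104, 33.553). Then |EM| = |M − E| = 64.515.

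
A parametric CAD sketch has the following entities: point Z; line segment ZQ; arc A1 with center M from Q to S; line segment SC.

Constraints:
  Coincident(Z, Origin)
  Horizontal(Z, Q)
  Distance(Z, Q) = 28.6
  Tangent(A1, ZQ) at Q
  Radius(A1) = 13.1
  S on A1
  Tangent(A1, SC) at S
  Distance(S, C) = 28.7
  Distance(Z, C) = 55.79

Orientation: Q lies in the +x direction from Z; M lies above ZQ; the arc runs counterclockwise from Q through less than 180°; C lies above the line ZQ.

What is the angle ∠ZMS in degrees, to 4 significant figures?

169.9°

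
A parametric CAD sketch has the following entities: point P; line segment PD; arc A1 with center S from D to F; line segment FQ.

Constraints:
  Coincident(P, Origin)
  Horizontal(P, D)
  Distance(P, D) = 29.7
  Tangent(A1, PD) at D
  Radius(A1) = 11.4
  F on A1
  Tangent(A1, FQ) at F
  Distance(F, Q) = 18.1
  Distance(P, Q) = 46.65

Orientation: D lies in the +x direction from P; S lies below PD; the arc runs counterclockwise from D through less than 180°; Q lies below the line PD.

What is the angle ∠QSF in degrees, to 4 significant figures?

57.80°

Checks: |SF| = 11.40 ✓; ∠(SF, FQ) = 90.00° ✓; |FQ| = 18.10 ✓; |PQ| = 46.65 ✓.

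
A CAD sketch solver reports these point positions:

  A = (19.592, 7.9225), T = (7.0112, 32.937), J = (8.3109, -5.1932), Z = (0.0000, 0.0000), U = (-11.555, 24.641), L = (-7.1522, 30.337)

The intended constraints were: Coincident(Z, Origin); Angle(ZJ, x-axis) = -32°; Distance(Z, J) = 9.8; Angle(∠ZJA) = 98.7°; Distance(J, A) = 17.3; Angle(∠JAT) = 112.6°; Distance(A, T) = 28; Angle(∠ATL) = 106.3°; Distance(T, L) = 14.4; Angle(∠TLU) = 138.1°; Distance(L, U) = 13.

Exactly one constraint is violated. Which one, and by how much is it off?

Distance(L, U) = 13 — off by 5.80.

Z = (0.00, 0.00) ✓; ZJ at -32.00° ✓; |ZJ| = 9.800 ✓; ∠ZJA = 98.70° ✓; |JA| = 17.30 ✓; ∠JAT = 112.6° ✓; |AT| = 28.00 ✓; ∠ATL = 106.3° ✓; |TL| = 14.40 ✓; ∠TLU = 138.1° ✓; |LU| = 7.199 ✗.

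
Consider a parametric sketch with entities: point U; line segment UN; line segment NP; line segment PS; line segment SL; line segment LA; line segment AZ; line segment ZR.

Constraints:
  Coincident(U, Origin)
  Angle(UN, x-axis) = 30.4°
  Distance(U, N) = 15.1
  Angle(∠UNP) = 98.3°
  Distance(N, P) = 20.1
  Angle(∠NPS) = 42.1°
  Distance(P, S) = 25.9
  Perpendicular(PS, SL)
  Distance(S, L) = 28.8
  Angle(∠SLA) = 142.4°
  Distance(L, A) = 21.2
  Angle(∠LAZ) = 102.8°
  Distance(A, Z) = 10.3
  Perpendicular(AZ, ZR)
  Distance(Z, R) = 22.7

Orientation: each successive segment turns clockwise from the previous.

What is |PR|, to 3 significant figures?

24.5

U is at the origin; UN runs at 30.4° with length 15.1, so N = (13.0, 7.64). ∠UNP = 98.3° gives NP at -51.3° from the x-axis; with |NP| = 20.1, P = (25.6, -8.05). ∠NPS = 42.1° gives PS at 171° from the x-axis; with |PS| = 25.9, S = (0.0245, -3.90). PS is perpendicular to SL, so SL runs at 80.8°; with |SL| = 28.8, L = (4.63, 24.5). ∠SLA = 142.4° gives LA at 43.2° from the x-axis; with |LA| = 21.2, A = (20.1, 39.0). ∠LAZ = 102.8° gives AZ at -34.0° from the x-axis; with |AZ| = 10.3, Z = (28.6, 33.3). AZ ⟂ ZR, so ZR runs at -124°; with |ZR| = 22.7, R = (15.9, 14.5). Then |PR| = |R − P| = 24.5.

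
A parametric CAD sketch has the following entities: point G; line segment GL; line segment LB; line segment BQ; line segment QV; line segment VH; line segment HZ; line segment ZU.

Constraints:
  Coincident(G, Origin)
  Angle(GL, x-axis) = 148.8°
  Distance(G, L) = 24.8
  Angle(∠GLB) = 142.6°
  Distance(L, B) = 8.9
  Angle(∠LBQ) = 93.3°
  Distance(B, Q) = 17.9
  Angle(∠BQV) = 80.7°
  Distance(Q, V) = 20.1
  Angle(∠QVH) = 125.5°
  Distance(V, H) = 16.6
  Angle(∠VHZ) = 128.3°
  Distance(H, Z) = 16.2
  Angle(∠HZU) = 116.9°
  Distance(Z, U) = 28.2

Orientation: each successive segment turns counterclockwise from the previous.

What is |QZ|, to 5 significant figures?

38.486

∠QVH = 125.5° gives VH at 66.700° from the x-axis; with |VH| = 16.6, H = (-2.9432, 13.503). ∠VHZ = 128.3° gives HZ at 118.40° from the x-axis; with |HZ| = 16.2, Z = (-10.648, 27.753). Then |QZ| = |Z − Q| = 38.486.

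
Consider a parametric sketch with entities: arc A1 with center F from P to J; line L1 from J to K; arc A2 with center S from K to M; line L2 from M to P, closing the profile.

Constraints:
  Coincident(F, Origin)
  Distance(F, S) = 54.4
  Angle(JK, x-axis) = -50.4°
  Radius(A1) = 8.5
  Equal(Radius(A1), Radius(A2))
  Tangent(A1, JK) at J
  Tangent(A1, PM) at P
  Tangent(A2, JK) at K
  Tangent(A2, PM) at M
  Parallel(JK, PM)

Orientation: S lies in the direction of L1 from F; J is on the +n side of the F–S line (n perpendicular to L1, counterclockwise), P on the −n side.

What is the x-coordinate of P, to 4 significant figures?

-6.549

The slot axis is L1's direction at -50.4°, so u = (cos -50.4°, sin -50.4°) = (0.6374, -0.7705) and n = (−sin -50.4°, cos -50.4°) = (0.7705, 0.6374). F is at the origin and S lies 54.4 along u from F, so S = 54.4·u = (34.68, -41.92). Tangency of A1 to both parallel lines with radius 8.5 puts J and P at F ± 8.5·n: J = (6.549, 5.418), P = (-6.549, -5.418). So P.x = -6.549.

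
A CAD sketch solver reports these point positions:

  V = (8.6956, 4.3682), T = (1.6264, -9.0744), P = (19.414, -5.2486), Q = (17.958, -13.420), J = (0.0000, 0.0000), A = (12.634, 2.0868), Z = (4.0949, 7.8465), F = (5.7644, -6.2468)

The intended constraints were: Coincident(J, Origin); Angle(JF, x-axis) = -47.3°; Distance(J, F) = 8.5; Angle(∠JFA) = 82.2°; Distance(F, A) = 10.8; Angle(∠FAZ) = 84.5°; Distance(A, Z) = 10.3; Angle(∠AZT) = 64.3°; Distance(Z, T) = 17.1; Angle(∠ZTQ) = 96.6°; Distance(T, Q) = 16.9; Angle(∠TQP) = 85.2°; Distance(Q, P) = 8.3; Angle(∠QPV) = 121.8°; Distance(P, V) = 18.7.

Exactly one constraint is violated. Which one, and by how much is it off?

Distance(P, V) = 18.7 — off by 4.30.

J = (0.00, 0.00) ✓; JF at -47.30° ✓; |JF| = 8.500 ✓; ∠JFA = 82.20° ✓; |FA| = 10.80 ✓; ∠FAZ = 84.50° ✓; |AZ| = 10.30 ✓; ∠AZT = 64.30° ✓; |ZT| = 17.10 ✓; ∠ZTQ = 96.60° ✓; |TQ| = 16.90 ✓; ∠TQP = 85.20° ✓; |QP| = 8.300 ✓; ∠QPV = 121.8° ✓; |PV| = 14.40 ✗.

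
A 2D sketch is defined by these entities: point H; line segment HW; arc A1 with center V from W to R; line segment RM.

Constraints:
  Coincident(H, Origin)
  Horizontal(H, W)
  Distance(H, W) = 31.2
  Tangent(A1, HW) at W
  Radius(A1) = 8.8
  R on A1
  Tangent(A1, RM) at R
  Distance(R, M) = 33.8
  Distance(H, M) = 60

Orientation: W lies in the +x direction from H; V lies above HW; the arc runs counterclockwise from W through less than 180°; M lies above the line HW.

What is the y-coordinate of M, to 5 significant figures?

41.580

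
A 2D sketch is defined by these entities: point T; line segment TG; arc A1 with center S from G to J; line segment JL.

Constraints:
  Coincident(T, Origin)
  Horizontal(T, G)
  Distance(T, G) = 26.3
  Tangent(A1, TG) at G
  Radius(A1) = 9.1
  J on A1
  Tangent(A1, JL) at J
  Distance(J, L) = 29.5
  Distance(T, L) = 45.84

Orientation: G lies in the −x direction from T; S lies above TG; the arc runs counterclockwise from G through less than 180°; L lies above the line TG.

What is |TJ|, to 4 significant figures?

20.43

Checks: |SJ| = 9.100 ✓; ∠(SJ, JL) = 90.00° ✓; |JL| = 29.50 ✓; |TL| = 45.84 ✓.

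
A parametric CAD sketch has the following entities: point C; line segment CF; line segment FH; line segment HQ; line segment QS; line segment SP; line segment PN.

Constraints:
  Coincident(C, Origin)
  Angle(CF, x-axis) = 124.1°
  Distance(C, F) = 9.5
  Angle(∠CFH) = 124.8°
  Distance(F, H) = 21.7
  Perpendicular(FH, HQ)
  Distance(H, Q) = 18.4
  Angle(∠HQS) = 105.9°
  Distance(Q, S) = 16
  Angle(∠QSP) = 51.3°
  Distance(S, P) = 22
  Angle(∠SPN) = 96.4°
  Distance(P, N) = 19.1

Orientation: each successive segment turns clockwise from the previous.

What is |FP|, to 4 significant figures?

15.05

C is at the origin; CF runs at 124.1° with length 9.5, so F = (-5.326, 7.867). ∠CFH = 124.8° gives FH at 68.90° from the x-axis; with |FH| = 21.7, H = (2.486, 28.11). The perpendicularity gives HQ at right angles to FH, so HQ runs at -21.10°; with |HQ| = 18.4, Q = (19.65, 21.49). ∠HQS = 105.9° gives QS at -95.20° from the x-axis; with |QS| = 16.0, S = (18.20, 5.554). ∠QSP = 51.3° gives SP at 136.1° from the x-axis; with |SP| = 22.0, P = (2.350, 20.81). Then |FP| = |P − F| = 15.05.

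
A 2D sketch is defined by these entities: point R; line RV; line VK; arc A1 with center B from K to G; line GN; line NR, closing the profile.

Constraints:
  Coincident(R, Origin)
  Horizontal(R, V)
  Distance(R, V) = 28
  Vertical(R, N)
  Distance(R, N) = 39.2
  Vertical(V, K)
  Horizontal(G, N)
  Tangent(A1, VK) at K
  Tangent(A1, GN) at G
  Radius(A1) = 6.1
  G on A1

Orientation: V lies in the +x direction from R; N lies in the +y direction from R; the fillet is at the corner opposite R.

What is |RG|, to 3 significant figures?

44.9

The virtual corner opposite R is at (28.0, 39.2). Tangency of A1 to VK means the radius BK is perpendicular to VK and A1 meets GN tangentially, so BG is at right angles to GN, with radius 6.1, so the center B sits 6.1 in from both sides at B = (21.9, 33.1). That places the tangent points at K = (28.0, 33.1) on VK and G = (21.9, 39.2) on GN. Then |RG| = |G − R| = 44.9.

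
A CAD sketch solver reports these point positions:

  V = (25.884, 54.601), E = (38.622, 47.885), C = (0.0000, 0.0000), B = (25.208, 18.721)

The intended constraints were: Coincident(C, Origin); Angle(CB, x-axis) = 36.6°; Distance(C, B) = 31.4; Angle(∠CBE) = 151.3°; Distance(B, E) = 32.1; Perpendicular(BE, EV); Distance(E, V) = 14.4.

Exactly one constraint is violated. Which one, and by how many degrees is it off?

Perpendicular(BE, EV) — off by 3.10°.

C = (0.00, 0.00) ✓; CB at 36.60° ✓; |CB| = 31.40 ✓; ∠CBE = 151.3° ✓; |BE| = 32.10 ✓; ∠(BE, EV) = 86.90° ✗; |EV| = 14.40 ✓.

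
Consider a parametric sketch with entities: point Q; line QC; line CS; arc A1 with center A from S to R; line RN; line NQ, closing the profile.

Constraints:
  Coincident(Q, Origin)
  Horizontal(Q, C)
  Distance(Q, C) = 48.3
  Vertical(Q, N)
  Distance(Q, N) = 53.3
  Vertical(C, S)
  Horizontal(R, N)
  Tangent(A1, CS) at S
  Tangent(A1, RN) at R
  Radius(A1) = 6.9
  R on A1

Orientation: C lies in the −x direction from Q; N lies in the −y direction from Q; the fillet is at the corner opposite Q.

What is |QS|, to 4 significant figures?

66.98

Q is at the origin; Q and C share the same y with |QC| = 48.3 and C on the −x side, so C = (-48.30, 0.000). QN is vertical with |QN| = 53.3 and N on the −y side, so N = (0.000, -53.30). The virtual corner opposite Q is at (-48.30, -53.30). The tangent condition forces AS to be normal to CS and since A1 is tangent to RN there, AR ⟂ RN, with radius 6.9, so the center A sits 6.9 in from both sides at A = (-41.40, -46.40). That places the tangent points at S = (-48.30, -46.40) on CS and R = (-41.40, -53.30) on RN. Then |QS| = |S − Q| = 66.98.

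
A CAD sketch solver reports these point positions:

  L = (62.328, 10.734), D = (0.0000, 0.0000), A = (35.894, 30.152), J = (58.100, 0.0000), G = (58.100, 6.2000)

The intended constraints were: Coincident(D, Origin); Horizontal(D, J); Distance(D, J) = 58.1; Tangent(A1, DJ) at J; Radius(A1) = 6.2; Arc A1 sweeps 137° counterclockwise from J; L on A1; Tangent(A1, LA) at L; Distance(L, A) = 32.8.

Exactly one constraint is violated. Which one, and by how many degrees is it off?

Tangent(A1, LA) at L — off by 6.70°.

D = (0.00, 0.00) ✓; D.y = 0.00, J.y = 0.00 ✓; |DJ| = 58.10 ✓; ∠(GJ, JD) = 90.00° ✓; |GJ| = 6.200 ✓; bearing(G→L) − bearing(G→J) = 137.0° ✓; |GL| = 6.199 ✓; ∠(GL, LA) = 83.30° ✗; |LA| = 32.80 ✓.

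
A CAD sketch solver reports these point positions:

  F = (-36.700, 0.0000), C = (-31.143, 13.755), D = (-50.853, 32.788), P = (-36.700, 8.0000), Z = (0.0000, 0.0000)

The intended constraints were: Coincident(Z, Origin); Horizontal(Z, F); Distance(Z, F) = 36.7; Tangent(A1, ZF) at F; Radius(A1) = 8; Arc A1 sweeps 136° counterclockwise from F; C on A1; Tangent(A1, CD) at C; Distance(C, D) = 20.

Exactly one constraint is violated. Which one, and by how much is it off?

Distance(C, D) = 20 — off by 7.40.

Z = (0.00, 0.00) ✓; Z.y = 0.00, F.y = 0.00 ✓; |ZF| = 36.70 ✓; ∠(PF, FZ) = 90.00° ✓; |PF| = 8.000 ✓; bearing(P→C) − bearing(P→F) = 136.0° ✓; |PC| = 8.000 ✓; ∠(PC, CD) = 90.00° ✓; |CD| = 27.40 ✗.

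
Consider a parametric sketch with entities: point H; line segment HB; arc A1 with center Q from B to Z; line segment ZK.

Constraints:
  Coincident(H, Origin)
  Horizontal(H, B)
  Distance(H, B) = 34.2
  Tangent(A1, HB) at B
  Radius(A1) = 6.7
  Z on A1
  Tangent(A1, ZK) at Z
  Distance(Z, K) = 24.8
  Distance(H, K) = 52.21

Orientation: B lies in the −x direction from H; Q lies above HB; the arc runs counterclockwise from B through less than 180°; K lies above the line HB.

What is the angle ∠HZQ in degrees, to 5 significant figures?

127.74°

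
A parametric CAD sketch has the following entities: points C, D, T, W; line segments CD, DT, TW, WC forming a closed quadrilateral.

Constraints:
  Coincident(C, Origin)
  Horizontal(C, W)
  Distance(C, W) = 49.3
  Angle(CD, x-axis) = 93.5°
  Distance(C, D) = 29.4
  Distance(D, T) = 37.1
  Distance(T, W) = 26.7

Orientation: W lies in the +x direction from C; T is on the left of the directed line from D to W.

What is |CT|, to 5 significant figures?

41.196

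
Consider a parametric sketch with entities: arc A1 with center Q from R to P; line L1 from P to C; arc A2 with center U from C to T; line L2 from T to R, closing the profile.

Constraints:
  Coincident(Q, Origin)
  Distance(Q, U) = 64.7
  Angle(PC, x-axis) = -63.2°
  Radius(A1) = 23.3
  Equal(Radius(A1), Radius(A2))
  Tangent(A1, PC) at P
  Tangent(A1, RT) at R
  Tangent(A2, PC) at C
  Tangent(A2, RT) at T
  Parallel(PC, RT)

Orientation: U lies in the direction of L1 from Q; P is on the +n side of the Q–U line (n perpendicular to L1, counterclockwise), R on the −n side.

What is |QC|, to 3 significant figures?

68.8

The slot axis is L1's direction at -63.2°, so u = (cos -63.2°, sin -63.2°) = (0.451, -0.893) and n = (−sin -63.2°, cos -63.2°) = (0.893, 0.451). Q is at the origin and U lies 64.7 along u from Q, so U = 64.7·u = (29.2, -57.8). Tangency of A1 to both parallel lines with radius 23.3 puts P and R at Q ± 23.3·n: P = (20.8, 10.5), R = (-20.8, -10.5). Equal radii place C and T the same way about U: C = U + 23.3·n = (50.0, -47.2), T = U − 23.3·n = (8.37, -68.3). Then |QC| = |C − Q| = 68.8.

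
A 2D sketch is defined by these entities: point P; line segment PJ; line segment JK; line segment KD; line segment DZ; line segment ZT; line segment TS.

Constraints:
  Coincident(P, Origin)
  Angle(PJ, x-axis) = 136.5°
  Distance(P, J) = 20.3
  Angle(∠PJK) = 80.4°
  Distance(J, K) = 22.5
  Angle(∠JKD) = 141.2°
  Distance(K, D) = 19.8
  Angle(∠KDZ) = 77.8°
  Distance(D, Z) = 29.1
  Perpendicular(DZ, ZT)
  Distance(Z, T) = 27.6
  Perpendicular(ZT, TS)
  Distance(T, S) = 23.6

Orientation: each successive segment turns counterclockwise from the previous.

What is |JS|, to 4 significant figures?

17.22

The perpendicularity gives ZT at right angles to DZ, so ZT runs at 107.1°; with |ZT| = 27.6, T = (-5.885, 10.51). ZT is perpendicular to TS, so TS runs at -162.9°; with |TS| = 23.6, S = (-28.44, 3.568). Then |JS| = |S − J| = 17.22.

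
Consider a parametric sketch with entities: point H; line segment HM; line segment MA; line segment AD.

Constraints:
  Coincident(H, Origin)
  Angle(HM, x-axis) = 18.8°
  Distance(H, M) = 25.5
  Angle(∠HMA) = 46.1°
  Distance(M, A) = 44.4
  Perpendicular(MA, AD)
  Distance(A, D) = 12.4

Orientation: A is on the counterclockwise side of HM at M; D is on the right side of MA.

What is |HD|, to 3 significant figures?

40.8

H is at the origin; HM runs at 18.8° with length 25.5, so M = 25.5·(cos 18.8°, sin 18.8°) = (24.1, 8.22). ∠HMA = 46.1°, so MA runs at 18.8° + (180° − 46.1°) = 153° from the x-axis; with |MA| = 44.4, A = M + 44.4·(cos 153°, sin 153°) = (-15.3, 28.6). The perpendicularity gives AD at right angles to MA; with |AD| = 12.4 on the right of MA, D = A + 12.4·(0.459, 0.889) = (-9.63, 39.6). Then |HD| = |D − H| = 40.8.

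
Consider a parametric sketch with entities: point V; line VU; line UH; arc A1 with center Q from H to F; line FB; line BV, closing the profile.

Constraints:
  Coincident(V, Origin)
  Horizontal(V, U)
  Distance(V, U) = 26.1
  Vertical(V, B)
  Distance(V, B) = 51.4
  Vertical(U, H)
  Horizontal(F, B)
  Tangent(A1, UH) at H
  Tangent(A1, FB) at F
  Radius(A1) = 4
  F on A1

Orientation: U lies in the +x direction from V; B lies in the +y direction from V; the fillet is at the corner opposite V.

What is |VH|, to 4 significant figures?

54.11

The virtual corner opposite V is at (26.10, 51.40). Since A1 is tangent to UH there, QH ⟂ UH and tangency of A1 to FB means the radius QF is perpendicular to FB, with radius 4.0, so the center Q sits 4.0 in from both sides at Q = (22.10, 47.40). That places the tangent points at H = (26.10, 47.40) on UH and F = (22.10, 51.40) on FB. Then |VH| = |H − V| = 54.11.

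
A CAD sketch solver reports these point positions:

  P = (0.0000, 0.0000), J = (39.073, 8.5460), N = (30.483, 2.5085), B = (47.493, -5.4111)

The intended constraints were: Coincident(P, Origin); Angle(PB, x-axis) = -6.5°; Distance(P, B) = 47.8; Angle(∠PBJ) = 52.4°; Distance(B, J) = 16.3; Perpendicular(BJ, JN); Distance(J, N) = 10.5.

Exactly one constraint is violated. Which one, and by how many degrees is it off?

Perpendicular(BJ, JN) — off by 4.00°.

P = (0.00, 0.00) ✓; PB at -6.500° ✓; |PB| = 47.80 ✓; ∠PBJ = 52.40° ✓; |BJ| = 16.30 ✓; ∠(BJ, JN) = 94.00° ✗; |JN| = 10.50 ✓.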